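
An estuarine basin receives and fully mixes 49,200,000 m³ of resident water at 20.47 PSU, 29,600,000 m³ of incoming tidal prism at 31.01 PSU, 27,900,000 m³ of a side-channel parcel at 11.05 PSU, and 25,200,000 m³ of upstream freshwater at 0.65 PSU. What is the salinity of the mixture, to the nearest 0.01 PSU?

17.06 PSU

Total salt / total volume:
salt = 49,200,000×20.47 + 29,600,000×31.01 + 27,900,000×11.05 + 25,200,000×0.65 = 1,007,124,000 + 917,896,000 + 308,295,000 + 16,380,000 = 2,249,695,000
volume = 49,200,000 + 29,600,000 + 27,900,000 + 25,200,000 = 131,900,000 m³
S = 2,249,695,000 / 131,900,000 = 17.0561 PSU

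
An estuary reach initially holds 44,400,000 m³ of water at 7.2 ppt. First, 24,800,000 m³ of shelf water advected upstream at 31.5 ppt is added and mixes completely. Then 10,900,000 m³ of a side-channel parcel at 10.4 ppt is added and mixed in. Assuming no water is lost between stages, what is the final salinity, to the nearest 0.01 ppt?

Salt balance:
Initial salt = 44,400,000×7.2 = 319,680,000
After stage 1: salt = 319,680,000 + 24,800,000×31.5 = 1,100,880,000; volume = 69,200,000 m³; S = 15.909 ppt
After stage 2: salt = 1,100,880,000 + 10,900,000×10.4 = 1,214,240,000; volume = 80,100,000 m³
S = 1,214,240,000 / 80,100,000 = 15.1591 ppt

15.16 ppt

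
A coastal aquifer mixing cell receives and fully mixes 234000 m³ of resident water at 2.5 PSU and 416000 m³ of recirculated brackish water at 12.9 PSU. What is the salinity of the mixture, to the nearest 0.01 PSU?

By conservation of dissolved salt,
salt = 234,000×2.5 + 416,000×12.9 = 585,000 + 5,366,400 = 5,951,400
volume = 234,000 + 416,000 = 650,000 m³
S = 5,951,400 / 650,000 = 9.156 PSU

9.16 PSU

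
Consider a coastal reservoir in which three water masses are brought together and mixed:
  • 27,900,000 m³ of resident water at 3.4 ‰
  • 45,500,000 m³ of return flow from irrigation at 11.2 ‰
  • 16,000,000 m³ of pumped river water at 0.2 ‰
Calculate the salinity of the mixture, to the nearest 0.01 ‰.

6.80 ‰

Total salt / total volume:
salt = 27,900,000×3.4 + 45,500,000×11.2 + 16,000,000×0.2 = 94,860,000 + 509,600,000 + 3,200,000 = 607,660,000
volume = 27,900,000 + 45,500,000 + 16,000,000 = 89,400,000 m³
S = 607,660,000 / 89,400,000 = 6.7971 ‰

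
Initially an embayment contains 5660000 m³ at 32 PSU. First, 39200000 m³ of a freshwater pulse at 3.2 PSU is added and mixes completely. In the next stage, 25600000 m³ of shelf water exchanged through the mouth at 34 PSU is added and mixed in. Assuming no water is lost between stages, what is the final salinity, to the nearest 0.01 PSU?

Weighted by volume,
Initial salt = 5,660,000×32 = 181,120,000
After stage 1: salt = 181,120,000 + 39,200,000×3.2 = 306,560,000; volume = 44,860,000 m³; S = 6.834 PSU
After stage 2: salt = 306,560,000 + 25,600,000×34 = 1,176,960,000; volume = 70,460,000 m³
S = 1,176,960,000 / 70,460,000 = 16.7039 PSU

16.70 PSU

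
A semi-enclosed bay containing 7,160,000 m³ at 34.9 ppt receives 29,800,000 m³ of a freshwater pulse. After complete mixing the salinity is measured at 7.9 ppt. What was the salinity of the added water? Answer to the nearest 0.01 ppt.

1.41 ppt

Salt balance: 7,160,000×34.9 + 29,800,000×S = 36,960,000×7.9
249,884,000 + 29,800,000·S = 291,984,000
S = (291,984,000 − 249,884,000) / 29,800,000 = 1.4128 ppt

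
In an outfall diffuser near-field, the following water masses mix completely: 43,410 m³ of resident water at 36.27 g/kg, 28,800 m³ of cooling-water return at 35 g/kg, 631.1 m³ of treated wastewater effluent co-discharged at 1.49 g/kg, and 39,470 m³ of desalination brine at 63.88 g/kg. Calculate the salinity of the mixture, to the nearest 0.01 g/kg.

45.45 g/kg

Total salt / total volume:
salt = 43,410×36.27 + 28,800×35 + 631.1×1.49 + 39,470×63.88 = 1,574,480.7 + 1,008,000 + 940.339 + 2,521,343.6 = 5,104,764.639
volume = 43,410 + 28,800 + 631.1 + 39,470 = 112,311.1 m³
S = 5,104,764.639 / 112,311.1 = 45.452 g/kg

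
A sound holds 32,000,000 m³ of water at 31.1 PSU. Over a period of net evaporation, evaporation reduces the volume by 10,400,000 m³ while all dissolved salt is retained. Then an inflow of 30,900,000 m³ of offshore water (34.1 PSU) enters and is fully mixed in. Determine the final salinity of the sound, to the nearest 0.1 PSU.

39.0 PSU

After evaporation: salt = 32,000,000×31.1 = 995,200,000; volume = 32,000,000 − 10,400,000 = 21,600,000 m³
After mixing: salt = 995,200,000 + 30,900,000×34.1 = 2,048,890,000; volume = 21,600,000 + 30,900,000 = 52,500,000 m³
S = 2,048,890,000 / 52,500,000 = 39.0265 PSU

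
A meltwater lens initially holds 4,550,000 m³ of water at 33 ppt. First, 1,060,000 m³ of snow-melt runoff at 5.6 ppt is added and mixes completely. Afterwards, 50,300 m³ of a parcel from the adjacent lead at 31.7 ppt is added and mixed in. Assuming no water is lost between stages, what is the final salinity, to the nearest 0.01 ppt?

27.86 ppt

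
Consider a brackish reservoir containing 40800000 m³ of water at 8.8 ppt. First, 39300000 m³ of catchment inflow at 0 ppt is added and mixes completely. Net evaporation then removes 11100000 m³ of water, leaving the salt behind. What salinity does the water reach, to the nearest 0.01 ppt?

5.20 ppt

After mixing: salt = 40,800,000×8.8 + 39,300,000×0 = 359,040,000; volume = 80,100,000 m³
After evaporation: salt unchanged = 359,040,000; volume = 80,100,000 − 11,100,000 = 69,000,000 m³
S = 359,040,000 / 69,000,000 = 5.2035 ppt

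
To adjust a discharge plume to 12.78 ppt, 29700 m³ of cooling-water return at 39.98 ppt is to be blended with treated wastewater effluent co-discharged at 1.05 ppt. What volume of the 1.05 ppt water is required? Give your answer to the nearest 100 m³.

68900 m³

Salt balance: 29,700×39.98 + V×1.05 = (29,700+V)×12.78
1,187,406 + 1.05V = 379,566 + 12.78V
807,840 = 11.73V
V = 68,869.57 m³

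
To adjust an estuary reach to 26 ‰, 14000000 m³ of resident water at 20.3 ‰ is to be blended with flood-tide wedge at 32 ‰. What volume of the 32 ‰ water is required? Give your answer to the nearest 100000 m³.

13300000 m³

Salt balance: 14,000,000×20.3 + V×32 = (14,000,000+V)×26
284,200,000 + 32V = 364,000,000 + 26V
79,800,000 = 6V
V = 13,300,000 m³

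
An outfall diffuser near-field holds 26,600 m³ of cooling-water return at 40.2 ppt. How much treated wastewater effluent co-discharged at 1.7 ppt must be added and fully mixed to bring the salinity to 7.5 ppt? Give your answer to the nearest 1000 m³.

Salt balance: 26,600×40.2 + V×1.7 = (26,600+V)×7.5
1,069,320 + 1.7V = 199,500 + 7.5V
869,820 = 5.8V
V = 149,968.97 m³

150000 m³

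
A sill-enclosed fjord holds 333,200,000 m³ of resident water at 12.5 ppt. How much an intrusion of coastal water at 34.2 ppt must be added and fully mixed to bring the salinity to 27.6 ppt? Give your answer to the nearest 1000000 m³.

762000000 m³

Salt balance: 333,200,000×12.5 + V×34.2 = (333,200,000+V)×27.6
4,165,000,000 + 34.2V = 9,196,320,000 + 27.6V
5,031,320,000 = 6.6V
V = 762,321,212.12 m³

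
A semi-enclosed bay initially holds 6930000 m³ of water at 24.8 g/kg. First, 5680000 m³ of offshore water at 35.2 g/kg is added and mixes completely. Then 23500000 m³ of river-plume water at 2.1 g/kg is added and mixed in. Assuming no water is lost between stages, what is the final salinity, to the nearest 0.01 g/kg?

By conservation of dissolved salt,
Initial salt = 6,930,000×24.8 = 171,864,000
After stage 1: salt = 171,864,000 + 5,680,000×35.2 = 371,800,000; volume = 12,610,000 m³; S = 29.485 g/kg
After stage 2: salt = 371,800,000 + 23,500,000×2.1 = 421,150,000; volume = 36,110,000 m³
S = 421,150,000 / 36,110,000 = 11.663 g/kg

11.66 g/kg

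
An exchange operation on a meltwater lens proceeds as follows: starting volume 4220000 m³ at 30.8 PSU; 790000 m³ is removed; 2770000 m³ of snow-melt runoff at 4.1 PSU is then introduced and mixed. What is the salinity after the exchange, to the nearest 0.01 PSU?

Remaining after removal: 3,430,000 m³ at 30.8 PSU (salt = 105,644,000)
After addition: salt = 105,644,000 + 2,770,000×4.1 = 117,001,000; volume = 6,200,000 m³
S = 117,001,000 / 6,200,000 = 18.8711 PSU

18.87 PSU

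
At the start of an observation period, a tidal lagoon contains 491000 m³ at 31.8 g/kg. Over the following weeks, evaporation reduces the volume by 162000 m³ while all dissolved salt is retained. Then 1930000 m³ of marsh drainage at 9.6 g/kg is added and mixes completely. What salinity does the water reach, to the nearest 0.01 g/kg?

After evaporation: salt = 491,000×31.8 = 15,613,800; volume = 491,000 − 162,000 = 329,000 m³
After mixing: salt = 15,613,800 + 1,930,000×9.6 = 34,141,800; volume = 329,000 + 1,930,000 = 2,259,000 m³
S = 34,141,800 / 2,259,000 = 15.1137 g/kg

15.11 g/kg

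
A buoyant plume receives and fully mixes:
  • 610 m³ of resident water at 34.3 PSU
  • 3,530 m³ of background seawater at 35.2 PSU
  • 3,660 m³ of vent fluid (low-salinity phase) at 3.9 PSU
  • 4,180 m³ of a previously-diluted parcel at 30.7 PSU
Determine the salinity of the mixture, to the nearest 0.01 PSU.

24.02 PSU

By conservation of dissolved salt,
salt = 610×34.3 + 3,530×35.2 + 3,660×3.9 + 4,180×30.7 = 20,923 + 124,256 + 14,274 + 128,326 = 287,779
volume = 610 + 3,530 + 3,660 + 4,180 = 11,980 m³
S = 287,779 / 11,980 = 24.0216 PSU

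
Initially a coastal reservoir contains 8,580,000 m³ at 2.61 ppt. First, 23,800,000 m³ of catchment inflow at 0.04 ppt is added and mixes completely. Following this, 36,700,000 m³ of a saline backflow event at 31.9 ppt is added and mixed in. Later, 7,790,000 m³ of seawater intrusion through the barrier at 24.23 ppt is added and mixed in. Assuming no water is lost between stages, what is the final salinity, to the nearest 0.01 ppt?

17.99 ppt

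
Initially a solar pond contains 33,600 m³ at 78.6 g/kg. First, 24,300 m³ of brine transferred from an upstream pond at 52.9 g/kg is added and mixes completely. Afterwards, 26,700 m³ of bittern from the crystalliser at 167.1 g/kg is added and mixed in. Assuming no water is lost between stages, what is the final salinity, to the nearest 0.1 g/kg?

99.1 g/kg

Weighted by volume,
Initial salt = 33,600×78.6 = 2,640,960
After stage 1: salt = 2,640,960 + 24,300×52.9 = 3,926,430; volume = 57,900 m³; S = 67.814 g/kg
After stage 2: salt = 3,926,430 + 26,700×167.1 = 8,388,000; volume = 84,600 m³
S = 8,388,000 / 84,600 = 99.1489 g/kg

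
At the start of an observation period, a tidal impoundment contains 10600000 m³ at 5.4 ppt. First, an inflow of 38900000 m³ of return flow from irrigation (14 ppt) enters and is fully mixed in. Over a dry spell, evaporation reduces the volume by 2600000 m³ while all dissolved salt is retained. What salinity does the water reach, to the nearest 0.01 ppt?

After mixing: salt = 10,600,000×5.4 + 38,900,000×14 = 601,840,000; volume = 49,500,000 m³
After evaporation: salt unchanged = 601,840,000; volume = 49,500,000 − 2,600,000 = 46,900,000 m³
S = 601,840,000 / 46,900,000 = 12.8324 ppt

12.83 ppt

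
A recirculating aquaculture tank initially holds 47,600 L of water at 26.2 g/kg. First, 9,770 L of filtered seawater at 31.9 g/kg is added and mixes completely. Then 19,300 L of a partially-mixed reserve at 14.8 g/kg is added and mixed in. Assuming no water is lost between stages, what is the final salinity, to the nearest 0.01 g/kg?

Weighted by volume,
Initial salt = 47,600×26.2 = 1,247,120
After stage 1: salt = 1,247,120 + 9,770×31.9 = 1,558,783; volume = 57,370 L; S = 27.171 g/kg
After stage 2: salt = 1,558,783 + 19,300×14.8 = 1,844,423; volume = 76,670 L
S = 1,844,423 / 76,670 = 24.0566 g/kg

24.06 g/kg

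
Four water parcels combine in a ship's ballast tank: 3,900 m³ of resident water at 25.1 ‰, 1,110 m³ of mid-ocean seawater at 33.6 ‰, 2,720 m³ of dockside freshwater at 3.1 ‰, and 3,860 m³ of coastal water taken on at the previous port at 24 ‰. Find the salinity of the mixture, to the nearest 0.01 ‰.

Salt balance:
salt = 3,900×25.1 + 1,110×33.6 + 2,720×3.1 + 3,860×24 = 97,890 + 37,296 + 8,432 + 92,640 = 236,258
volume = 3,900 + 1,110 + 2,720 + 3,860 = 11,590 m³
S = 236,258 / 11,590 = 20.3846 ‰

20.38 ‰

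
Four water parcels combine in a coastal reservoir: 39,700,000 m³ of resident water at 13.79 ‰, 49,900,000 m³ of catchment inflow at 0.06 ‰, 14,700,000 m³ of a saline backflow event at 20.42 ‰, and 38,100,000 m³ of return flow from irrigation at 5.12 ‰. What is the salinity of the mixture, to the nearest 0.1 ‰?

Total salt / total volume:
salt = 39,700,000×13.79 + 49,900,000×0.06 + 14,700,000×20.42 + 38,100,000×5.12 = 547,463,000 + 2,994,000 + 300,174,000 + 195,072,000 = 1,045,703,000
volume = 39,700,000 + 49,900,000 + 14,700,000 + 38,100,000 = 142,400,000 m³
S = 1,045,703,000 / 142,400,000 = 7.343 ‰

7.3 ‰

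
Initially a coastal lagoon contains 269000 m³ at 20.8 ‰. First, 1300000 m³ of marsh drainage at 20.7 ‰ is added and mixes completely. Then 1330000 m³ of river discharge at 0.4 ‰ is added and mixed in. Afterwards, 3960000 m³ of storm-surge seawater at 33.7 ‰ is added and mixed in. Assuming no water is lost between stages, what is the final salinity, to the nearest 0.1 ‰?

Salt balance:
Initial salt = 269,000×20.8 = 5,595,200
After stage 1: salt = 5,595,200 + 1,300,000×20.7 = 32,505,200; volume = 1,569,000 m³; S = 20.717 ‰
After stage 2: salt = 32,505,200 + 1,330,000×0.4 = 33,037,200; volume = 2,899,000 m³; S = 11.396 ‰
After stage 3: salt = 33,037,200 + 3,960,000×33.7 = 166,489,200; volume = 6,859,000 m³
S = 166,489,200 / 6,859,000 = 24.2731 ‰

24.3 ‰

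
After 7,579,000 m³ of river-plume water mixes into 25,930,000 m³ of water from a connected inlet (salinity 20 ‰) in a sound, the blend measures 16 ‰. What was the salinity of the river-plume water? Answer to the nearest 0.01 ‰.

2.31 ‰

Salt balance: 25,930,000×20 + 7,579,000×S = 33,509,000×16
518,600,000 + 7,579,000·S = 536,144,000
S = (536,144,000 − 518,600,000) / 7,579,000 = 2.3148 ‰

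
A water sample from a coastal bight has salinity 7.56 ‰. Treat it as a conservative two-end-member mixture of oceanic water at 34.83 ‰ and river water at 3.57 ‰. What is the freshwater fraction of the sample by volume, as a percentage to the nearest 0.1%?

87.2%

Let f be the freshwater fraction. Salt balance per unit volume:
f×3.57 + (1−f)×34.83 = 7.56
f = (34.83 − 7.56) / (34.83 − 3.57) = 27.27/31.26 = 0.8724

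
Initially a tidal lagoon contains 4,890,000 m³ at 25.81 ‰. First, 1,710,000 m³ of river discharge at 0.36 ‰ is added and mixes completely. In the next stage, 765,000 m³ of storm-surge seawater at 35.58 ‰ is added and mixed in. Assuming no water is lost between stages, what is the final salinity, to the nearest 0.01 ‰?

Weighted by volume,
Initial salt = 4,890,000×25.81 = 126,210,900
After stage 1: salt = 126,210,900 + 1,710,000×0.36 = 126,826,500; volume = 6,600,000 m³; S = 19.216 ‰
After stage 2: salt = 126,826,500 + 765,000×35.58 = 154,045,200; volume = 7,365,000 m³
S = 154,045,200 / 7,365,000 = 20.9158 ‰

20.92 ‰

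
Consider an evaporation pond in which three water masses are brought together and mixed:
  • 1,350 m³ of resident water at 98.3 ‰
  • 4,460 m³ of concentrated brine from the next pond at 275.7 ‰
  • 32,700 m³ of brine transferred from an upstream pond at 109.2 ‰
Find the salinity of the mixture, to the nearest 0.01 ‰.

128.10 ‰

By conservation of dissolved salt,
salt = 1,350×98.3 + 4,460×275.7 + 32,700×109.2 = 132,705 + 1,229,622 + 3,570,840 = 4,933,167
volume = 1,350 + 4,460 + 32,700 = 38,510 m³
S = 4,933,167 / 38,510 = 128.1009 ‰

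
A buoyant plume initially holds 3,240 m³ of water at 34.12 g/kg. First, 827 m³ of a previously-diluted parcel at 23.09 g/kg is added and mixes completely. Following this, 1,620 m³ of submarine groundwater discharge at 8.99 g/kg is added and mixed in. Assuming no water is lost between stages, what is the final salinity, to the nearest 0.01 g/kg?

25.36 g/kg

Weighted by volume,
Initial salt = 3,240×34.12 = 110,548.8
After stage 1: salt = 110,548.8 + 827×23.09 = 129,644.23; volume = 4,067 m³; S = 31.877 g/kg
After stage 2: salt = 129,644.23 + 1,620×8.99 = 144,208.03; volume = 5,687 m³
S = 144,208.03 / 5,687 = 25.3575 g/kg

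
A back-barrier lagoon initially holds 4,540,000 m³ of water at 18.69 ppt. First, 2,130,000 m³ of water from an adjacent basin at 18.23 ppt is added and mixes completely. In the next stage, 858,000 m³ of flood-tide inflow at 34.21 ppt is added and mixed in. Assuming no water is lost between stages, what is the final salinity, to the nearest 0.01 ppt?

20.33 ppt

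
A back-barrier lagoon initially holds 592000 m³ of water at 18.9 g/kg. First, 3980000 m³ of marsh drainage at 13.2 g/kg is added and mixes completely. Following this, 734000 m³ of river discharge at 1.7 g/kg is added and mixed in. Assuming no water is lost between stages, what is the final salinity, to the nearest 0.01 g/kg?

Mass of salt is conserved:
Initial salt = 592,000×18.9 = 11,188,800
After stage 1: salt = 11,188,800 + 3,980,000×13.2 = 63,724,800; volume = 4,572,000 m³; S = 13.938 g/kg
After stage 2: salt = 63,724,800 + 734,000×1.7 = 64,972,600; volume = 5,306,000 m³
S = 64,972,600 / 5,306,000 = 12.2451 g/kg

12.25 g/kg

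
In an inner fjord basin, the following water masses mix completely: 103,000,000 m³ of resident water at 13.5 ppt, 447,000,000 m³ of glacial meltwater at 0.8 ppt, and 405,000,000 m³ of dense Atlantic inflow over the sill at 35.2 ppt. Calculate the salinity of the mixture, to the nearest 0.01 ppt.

By conservation of dissolved salt,
salt = 103,000,000×13.5 + 447,000,000×0.8 + 405,000,000×35.2 = 1,390,500,000 + 357,600,000 + 14,256,000,000 = 16,004,100,000
volume = 103,000,000 + 447,000,000 + 405,000,000 = 955,000,000 m³
S = 16,004,100,000 / 955,000,000 = 16.7582 ppt

16.76 ppt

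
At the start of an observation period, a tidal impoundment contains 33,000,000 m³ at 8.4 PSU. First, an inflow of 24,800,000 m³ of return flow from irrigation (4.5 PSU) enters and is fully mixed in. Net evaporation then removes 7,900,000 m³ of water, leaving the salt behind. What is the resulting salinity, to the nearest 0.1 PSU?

After mixing: salt = 33,000,000×8.4 + 24,800,000×4.5 = 388,800,000; volume = 57,800,000 m³
After evaporation: salt unchanged = 388,800,000; volume = 57,800,000 − 7,900,000 = 49,900,000 m³
S = 388,800,000 / 49,900,000 = 7.7916 PSU

7.8 PSU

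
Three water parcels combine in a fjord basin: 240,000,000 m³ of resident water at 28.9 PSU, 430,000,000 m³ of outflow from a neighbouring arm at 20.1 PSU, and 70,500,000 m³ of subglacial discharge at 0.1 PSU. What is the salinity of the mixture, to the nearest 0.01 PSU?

Salt balance:
salt = 240,000,000×28.9 + 430,000,000×20.1 + 70,500,000×0.1 = 6,936,000,000 + 8,643,000,000 + 7,050,000 = 15,586,050,000
volume = 240,000,000 + 430,000,000 + 70,500,000 = 740,500,000 m³
S = 15,586,050,000 / 740,500,000 = 21.048 PSU

21.05 PSU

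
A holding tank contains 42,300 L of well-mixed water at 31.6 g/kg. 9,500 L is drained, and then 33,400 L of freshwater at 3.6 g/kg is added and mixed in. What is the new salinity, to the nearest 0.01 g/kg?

Remaining after removal: 32,800 L at 31.6 g/kg (salt = 1,036,480)
After addition: salt = 1,036,480 + 33,400×3.6 = 1,156,720; volume = 66,200 L
S = 1,156,720 / 66,200 = 17.4731 g/kg

17.47 g/kg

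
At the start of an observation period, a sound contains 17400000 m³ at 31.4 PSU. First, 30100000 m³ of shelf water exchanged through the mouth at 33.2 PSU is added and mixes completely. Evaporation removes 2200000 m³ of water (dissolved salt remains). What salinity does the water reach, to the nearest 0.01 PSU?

34.12 PSU

After mixing: salt = 17,400,000×31.4 + 30,100,000×33.2 = 1,545,680,000; volume = 47,500,000 m³
After evaporation: salt unchanged = 1,545,680,000; volume = 47,500,000 − 2,200,000 = 45,300,000 m³
S = 1,545,680,000 / 45,300,000 = 34.121 PSU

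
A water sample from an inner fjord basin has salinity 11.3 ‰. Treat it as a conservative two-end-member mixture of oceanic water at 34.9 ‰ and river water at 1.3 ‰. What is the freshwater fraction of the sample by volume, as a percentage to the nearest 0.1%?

Let f be the freshwater fraction. Salt balance per unit volume:
f×1.3 + (1−f)×34.9 = 11.3
f = (34.9 − 11.3) / (34.9 − 1.3) = 23.6/33.6 = 0.7024

70.2%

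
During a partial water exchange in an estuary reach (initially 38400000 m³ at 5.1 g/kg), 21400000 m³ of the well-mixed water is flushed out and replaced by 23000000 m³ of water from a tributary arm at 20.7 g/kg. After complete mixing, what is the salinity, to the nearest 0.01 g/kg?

14.07 g/kg

Remaining after removal: 17,000,000 m³ at 5.1 g/kg (salt = 86,700,000)
After addition: salt = 86,700,000 + 23,000,000×20.7 = 562,800,000; volume = 40,000,000 m³
S = 562,800,000 / 40,000,000 = 14.07 g/kg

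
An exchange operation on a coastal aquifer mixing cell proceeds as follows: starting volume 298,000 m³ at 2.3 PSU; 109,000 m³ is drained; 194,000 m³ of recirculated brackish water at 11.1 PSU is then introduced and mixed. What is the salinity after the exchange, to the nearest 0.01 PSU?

6.76 PSU

Remaining after removal: 189,000 m³ at 2.3 PSU (salt = 434,700)
After addition: salt = 434,700 + 194,000×11.1 = 2,588,100; volume = 383,000 m³
S = 2,588,100 / 383,000 = 6.7574 PSU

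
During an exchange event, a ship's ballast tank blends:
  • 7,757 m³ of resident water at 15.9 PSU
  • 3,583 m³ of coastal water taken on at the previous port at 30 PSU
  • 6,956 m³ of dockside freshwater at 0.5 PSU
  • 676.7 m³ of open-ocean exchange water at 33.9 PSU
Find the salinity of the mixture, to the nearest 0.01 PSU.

Weighted by volume,
salt = 7,757×15.9 + 3,583×30 + 6,956×0.5 + 676.7×33.9 = 123,336.3 + 107,490 + 3,478 + 22,940.13 = 257,244.43
volume = 7,757 + 3,583 + 6,956 + 676.7 = 18,972.7 m³
S = 257,244.43 / 18,972.7 = 13.5587 PSU

13.56 PSU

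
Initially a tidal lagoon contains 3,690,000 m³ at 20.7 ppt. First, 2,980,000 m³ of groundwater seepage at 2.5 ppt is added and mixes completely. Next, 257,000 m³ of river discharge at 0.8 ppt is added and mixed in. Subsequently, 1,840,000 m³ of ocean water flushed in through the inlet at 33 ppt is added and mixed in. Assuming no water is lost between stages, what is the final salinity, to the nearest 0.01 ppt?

16.51 ppt

By conservation of dissolved salt,
Initial salt = 3,690,000×20.7 = 76,383,000
After stage 1: salt = 76,383,000 + 2,980,000×2.5 = 83,833,000; volume = 6,670,000 m³; S = 12.569 ppt
After stage 2: salt = 83,833,000 + 257,000×0.8 = 84,038,600; volume = 6,927,000 m³; S = 12.132 ppt
After stage 3: salt = 84,038,600 + 1,840,000×33 = 144,758,600; volume = 8,767,000 m³
S = 144,758,600 / 8,767,000 = 16.5118 ppt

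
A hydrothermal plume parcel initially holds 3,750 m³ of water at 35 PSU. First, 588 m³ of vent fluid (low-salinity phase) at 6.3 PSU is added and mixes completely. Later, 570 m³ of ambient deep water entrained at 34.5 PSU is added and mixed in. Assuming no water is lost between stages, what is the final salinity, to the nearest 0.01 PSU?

31.50 PSU

Total salt / total volume:
Initial salt = 3,750×35 = 131,250
After stage 1: salt = 131,250 + 588×6.3 = 134,954.4; volume = 4,338 m³; S = 31.11 PSU
After stage 2: salt = 134,954.4 + 570×34.5 = 154,619.4; volume = 4,908 m³
S = 154,619.4 / 4,908 = 31.5035 PSU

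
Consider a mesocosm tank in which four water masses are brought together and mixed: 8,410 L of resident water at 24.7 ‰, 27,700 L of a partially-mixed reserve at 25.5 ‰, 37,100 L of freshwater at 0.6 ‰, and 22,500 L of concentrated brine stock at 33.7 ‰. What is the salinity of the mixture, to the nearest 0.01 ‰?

Weighted by volume,
salt = 8,410×24.7 + 27,700×25.5 + 37,100×0.6 + 22,500×33.7 = 207,727 + 706,350 + 22,260 + 758,250 = 1,694,587
volume = 8,410 + 27,700 + 37,100 + 22,500 = 95,710 L
S = 1,694,587 / 95,710 = 17.7054 ‰

17.71 ‰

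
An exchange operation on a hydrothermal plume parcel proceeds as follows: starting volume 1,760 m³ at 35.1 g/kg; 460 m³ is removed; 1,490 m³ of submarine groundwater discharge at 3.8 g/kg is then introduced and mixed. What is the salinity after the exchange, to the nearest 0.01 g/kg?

Remaining after removal: 1,300 m³ at 35.1 g/kg (salt = 45,630)
After addition: salt = 45,630 + 1,490×3.8 = 51,292; volume = 2,790 m³
S = 51,292 / 2,790 = 18.3842 g/kg

18.38 g/kg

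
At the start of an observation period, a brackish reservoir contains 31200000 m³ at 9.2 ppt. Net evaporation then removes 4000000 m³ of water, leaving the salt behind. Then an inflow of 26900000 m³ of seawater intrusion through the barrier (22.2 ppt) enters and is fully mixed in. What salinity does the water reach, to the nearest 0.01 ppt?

16.34 ppt

After evaporation: salt = 31,200,000×9.2 = 287,040,000; volume = 31,200,000 − 4,000,000 = 27,200,000 m³
After mixing: salt = 287,040,000 + 26,900,000×22.2 = 884,220,000; volume = 27,200,000 + 26,900,000 = 54,100,000 m³
S = 884,220,000 / 54,100,000 = 16.3442 ppt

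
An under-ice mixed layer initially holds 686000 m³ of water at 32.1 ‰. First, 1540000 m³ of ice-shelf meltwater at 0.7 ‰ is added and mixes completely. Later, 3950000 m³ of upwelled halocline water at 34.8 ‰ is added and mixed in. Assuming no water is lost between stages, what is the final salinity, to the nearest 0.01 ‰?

Total salt / total volume:
Initial salt = 686,000×32.1 = 22,020,600
After stage 1: salt = 22,020,600 + 1,540,000×0.7 = 23,098,600; volume = 2,226,000 m³; S = 10.377 ‰
After stage 2: salt = 23,098,600 + 3,950,000×34.8 = 160,558,600; volume = 6,176,000 m³
S = 160,558,600 / 6,176,000 = 25.9972 ‰

26.00 ‰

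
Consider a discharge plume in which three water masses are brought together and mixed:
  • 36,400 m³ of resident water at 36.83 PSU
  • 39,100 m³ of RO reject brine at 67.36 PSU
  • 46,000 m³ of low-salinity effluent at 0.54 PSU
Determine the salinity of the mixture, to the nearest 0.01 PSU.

Mass of salt is conserved:
salt = 36,400×36.83 + 39,100×67.36 + 46,000×0.54 = 1,340,612 + 2,633,776 + 24,840 = 3,999,228
volume = 36,400 + 39,100 + 46,000 = 121,500 m³
S = 3,999,228 / 121,500 = 32.9155 PSU

32.92 PSU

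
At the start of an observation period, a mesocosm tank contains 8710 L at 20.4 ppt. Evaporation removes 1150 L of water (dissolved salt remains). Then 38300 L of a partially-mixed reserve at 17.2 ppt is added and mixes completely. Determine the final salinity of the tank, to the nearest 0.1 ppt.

18.2 ppt

After evaporation: salt = 8,710×20.4 = 177,684; volume = 8,710 − 1,150 = 7,560 L
After mixing: salt = 177,684 + 38,300×17.2 = 836,444; volume = 7,560 + 38,300 = 45,860 L
S = 836,444 / 45,860 = 18.2391 ppt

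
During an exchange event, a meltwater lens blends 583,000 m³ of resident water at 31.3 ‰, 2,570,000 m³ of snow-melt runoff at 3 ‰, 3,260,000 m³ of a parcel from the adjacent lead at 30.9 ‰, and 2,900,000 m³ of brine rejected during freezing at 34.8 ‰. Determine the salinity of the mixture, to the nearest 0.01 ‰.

24.44 ‰

Conserving salt mass:
salt = 583,000×31.3 + 2,570,000×3 + 3,260,000×30.9 + 2,900,000×34.8 = 18,247,900 + 7,710,000 + 100,734,000 + 100,920,000 = 227,611,900
volume = 583,000 + 2,570,000 + 3,260,000 + 2,900,000 = 9,313,000 m³
S = 227,611,900 / 9,313,000 = 24.4402 ‰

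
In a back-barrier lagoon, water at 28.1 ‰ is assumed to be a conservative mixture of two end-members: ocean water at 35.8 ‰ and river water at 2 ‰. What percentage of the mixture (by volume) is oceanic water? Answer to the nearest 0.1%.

77.2%

Let g be the oceanic fraction. Salt balance per unit volume:
g×35.8 + (1−g)×2 = 28.1
g = (28.1 − 2) / (35.8 − 2) = 26.1/33.8 = 0.7722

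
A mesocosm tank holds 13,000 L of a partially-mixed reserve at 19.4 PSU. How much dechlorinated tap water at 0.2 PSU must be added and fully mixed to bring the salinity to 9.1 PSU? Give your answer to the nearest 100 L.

Salt balance: 13,000×19.4 + V×0.2 = (13,000+V)×9.1
252,200 + 0.2V = 118,300 + 9.1V
133,900 = 8.9V
V = 15,044.94 L

15000 L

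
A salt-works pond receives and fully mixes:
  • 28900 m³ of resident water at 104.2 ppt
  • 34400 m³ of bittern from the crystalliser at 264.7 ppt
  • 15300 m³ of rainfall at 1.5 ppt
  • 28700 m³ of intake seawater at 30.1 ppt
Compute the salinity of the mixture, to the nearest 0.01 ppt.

121.19 ppt

By conservation of dissolved salt,
salt = 28,900×104.2 + 34,400×264.7 + 15,300×1.5 + 28,700×30.1 = 3,011,380 + 9,105,680 + 22,950 + 863,870 = 13,003,880
volume = 28,900 + 34,400 + 15,300 + 28,700 = 107,300 m³
S = 13,003,880 / 107,300 = 121.1918 ppt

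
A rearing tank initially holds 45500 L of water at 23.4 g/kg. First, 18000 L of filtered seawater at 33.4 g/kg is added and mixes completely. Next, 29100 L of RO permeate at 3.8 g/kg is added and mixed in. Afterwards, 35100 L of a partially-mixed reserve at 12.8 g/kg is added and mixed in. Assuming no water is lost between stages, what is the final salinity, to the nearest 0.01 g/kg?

17.43 g/kg

Weighted by volume,
Initial salt = 45,500×23.4 = 1,064,700
After stage 1: salt = 1,064,700 + 18,000×33.4 = 1,665,900; volume = 63,500 L; S = 26.235 g/kg
After stage 2: salt = 1,665,900 + 29,100×3.8 = 1,776,480; volume = 92,600 L; S = 19.184 g/kg
After stage 3: salt = 1,776,480 + 35,100×12.8 = 2,225,760; volume = 127,700 L
S = 2,225,760 / 127,700 = 17.4296 g/kg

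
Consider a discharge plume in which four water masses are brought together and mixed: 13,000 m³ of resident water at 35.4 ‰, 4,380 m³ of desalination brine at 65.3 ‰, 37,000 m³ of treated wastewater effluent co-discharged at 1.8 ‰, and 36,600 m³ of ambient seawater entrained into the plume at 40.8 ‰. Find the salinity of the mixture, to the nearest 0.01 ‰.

25.35 ‰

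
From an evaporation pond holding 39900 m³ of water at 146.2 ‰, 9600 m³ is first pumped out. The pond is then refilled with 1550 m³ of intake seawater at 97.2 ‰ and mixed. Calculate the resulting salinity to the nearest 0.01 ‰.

143.82 ‰

Remaining after removal: 30,300 m³ at 146.2 ‰ (salt = 4,429,860)
After addition: salt = 4,429,860 + 1,550×97.2 = 4,580,520; volume = 31,850 m³
S = 4,580,520 / 31,850 = 143.8154 ‰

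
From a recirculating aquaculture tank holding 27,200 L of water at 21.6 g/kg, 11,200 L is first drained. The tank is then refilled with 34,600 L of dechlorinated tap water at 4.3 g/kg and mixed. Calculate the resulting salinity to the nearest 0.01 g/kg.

Remaining after removal: 16,000 L at 21.6 g/kg (salt = 345,600)
After addition: salt = 345,600 + 34,600×4.3 = 494,380; volume = 50,600 L
S = 494,380 / 50,600 = 9.7704 g/kg

9.77 g/kg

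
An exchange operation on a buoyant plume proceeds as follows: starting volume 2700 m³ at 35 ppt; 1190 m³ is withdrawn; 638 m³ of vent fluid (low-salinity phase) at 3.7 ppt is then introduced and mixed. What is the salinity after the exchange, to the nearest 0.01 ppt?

25.70 ppt

Remaining after removal: 1,510 m³ at 35 ppt (salt = 52,850)
After addition: salt = 52,850 + 638×3.7 = 55,210.6; volume = 2,148 m³
S = 55,210.6 / 2,148 = 25.7033 ppt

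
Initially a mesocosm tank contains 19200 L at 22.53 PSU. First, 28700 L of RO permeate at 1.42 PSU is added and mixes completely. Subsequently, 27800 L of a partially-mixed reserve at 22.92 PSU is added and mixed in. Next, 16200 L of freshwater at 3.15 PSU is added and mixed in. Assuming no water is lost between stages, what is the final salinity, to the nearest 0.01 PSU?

Weighted by volume,
Initial salt = 19,200×22.53 = 432,576
After stage 1: salt = 432,576 + 28,700×1.42 = 473,330; volume = 47,900 L; S = 9.882 PSU
After stage 2: salt = 473,330 + 27,800×22.92 = 1,110,506; volume = 75,700 L; S = 14.67 PSU
After stage 3: salt = 1,110,506 + 16,200×3.15 = 1,161,536; volume = 91,900 L
S = 1,161,536 / 91,900 = 12.6391 PSU

12.64 PSU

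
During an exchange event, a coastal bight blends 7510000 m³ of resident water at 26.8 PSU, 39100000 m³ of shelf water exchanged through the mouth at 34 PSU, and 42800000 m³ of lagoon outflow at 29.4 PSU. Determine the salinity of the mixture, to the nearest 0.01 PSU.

Salt balance:
salt = 7,510,000×26.8 + 39,100,000×34 + 42,800,000×29.4 = 201,268,000 + 1,329,400,000 + 1,258,320,000 = 2,788,988,000
volume = 7,510,000 + 39,100,000 + 42,800,000 = 89,410,000 m³
S = 2,788,988,000 / 89,410,000 = 31.1932 PSU

31.19 PSU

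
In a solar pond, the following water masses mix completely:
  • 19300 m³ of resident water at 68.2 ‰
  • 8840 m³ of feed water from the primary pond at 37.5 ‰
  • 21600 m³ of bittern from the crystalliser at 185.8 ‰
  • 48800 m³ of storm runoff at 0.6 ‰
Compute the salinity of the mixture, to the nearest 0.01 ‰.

57.75 ‰

By conservation of dissolved salt,
salt = 19,300×68.2 + 8,840×37.5 + 21,600×185.8 + 48,800×0.6 = 1,316,260 + 331,500 + 4,013,280 + 29,280 = 5,690,320
volume = 19,300 + 8,840 + 21,600 + 48,800 = 98,540 m³
S = 5,690,320 / 98,540 = 57.7463 ‰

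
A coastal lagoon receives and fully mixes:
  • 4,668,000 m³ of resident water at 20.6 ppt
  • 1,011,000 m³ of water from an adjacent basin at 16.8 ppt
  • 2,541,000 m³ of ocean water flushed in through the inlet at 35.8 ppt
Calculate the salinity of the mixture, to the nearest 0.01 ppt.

Salt balance:
salt = 4,668,000×20.6 + 1,011,000×16.8 + 2,541,000×35.8 = 96,160,800 + 16,984,800 + 90,967,800 = 204,113,400
volume = 4,668,000 + 1,011,000 + 2,541,000 = 8,220,000 m³
S = 204,113,400 / 8,220,000 = 24.8313 ppt

24.83 ppt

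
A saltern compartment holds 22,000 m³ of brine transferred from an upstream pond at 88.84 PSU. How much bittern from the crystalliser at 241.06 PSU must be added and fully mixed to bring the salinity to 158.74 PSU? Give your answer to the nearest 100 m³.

Salt balance: 22,000×88.84 + V×241.06 = (22,000+V)×158.74
1,954,480 + 241.06V = 3,492,280 + 158.74V
1,537,800 = 82.32V
V = 18,680.76 m³

18700 m³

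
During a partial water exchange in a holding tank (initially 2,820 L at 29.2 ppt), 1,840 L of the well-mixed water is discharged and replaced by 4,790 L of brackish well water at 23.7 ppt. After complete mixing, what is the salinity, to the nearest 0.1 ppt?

24.6 ppt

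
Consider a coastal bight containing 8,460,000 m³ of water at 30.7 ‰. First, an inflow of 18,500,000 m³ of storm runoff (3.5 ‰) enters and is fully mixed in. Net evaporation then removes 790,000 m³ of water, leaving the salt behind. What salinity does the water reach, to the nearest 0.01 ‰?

After mixing: salt = 8,460,000×30.7 + 18,500,000×3.5 = 324,472,000; volume = 26,960,000 m³
After evaporation: salt unchanged = 324,472,000; volume = 26,960,000 − 790,000 = 26,170,000 m³
S = 324,472,000 / 26,170,000 = 12.3986 ‰

12.40 ‰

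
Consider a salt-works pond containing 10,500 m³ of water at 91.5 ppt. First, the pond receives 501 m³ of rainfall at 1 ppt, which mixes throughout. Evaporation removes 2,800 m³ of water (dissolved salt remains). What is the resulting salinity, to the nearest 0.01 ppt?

117.21 ppt

After mixing: salt = 10,500×91.5 + 501×1 = 961,251; volume = 11,001 m³
After evaporation: salt unchanged = 961,251; volume = 11,001 − 2,800 = 8,201 m³
S = 961,251 / 8,201 = 117.2114 ppt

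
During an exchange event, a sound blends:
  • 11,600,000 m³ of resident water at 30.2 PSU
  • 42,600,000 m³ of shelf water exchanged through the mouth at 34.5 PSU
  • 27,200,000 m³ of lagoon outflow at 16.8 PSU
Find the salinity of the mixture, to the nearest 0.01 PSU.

By conservation of dissolved salt,
salt = 11,600,000×30.2 + 42,600,000×34.5 + 27,200,000×16.8 = 350,320,000 + 1,469,700,000 + 456,960,000 = 2,276,980,000
volume = 11,600,000 + 42,600,000 + 27,200,000 = 81,400,000 m³
S = 2,276,980,000 / 81,400,000 = 27.9727 PSU

27.97 PSU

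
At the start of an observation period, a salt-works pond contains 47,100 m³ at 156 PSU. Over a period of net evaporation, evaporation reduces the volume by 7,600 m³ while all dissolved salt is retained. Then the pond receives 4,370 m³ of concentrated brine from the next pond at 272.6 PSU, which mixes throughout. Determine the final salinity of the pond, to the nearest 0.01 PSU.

194.64 PSU

After evaporation: salt = 47,100×156 = 7,347,600; volume = 47,100 − 7,600 = 39,500 m³
After mixing: salt = 7,347,600 + 4,370×272.6 = 8,538,862; volume = 39,500 + 4,370 = 43,870 m³
S = 8,538,862 / 43,870 = 194.6401 PSU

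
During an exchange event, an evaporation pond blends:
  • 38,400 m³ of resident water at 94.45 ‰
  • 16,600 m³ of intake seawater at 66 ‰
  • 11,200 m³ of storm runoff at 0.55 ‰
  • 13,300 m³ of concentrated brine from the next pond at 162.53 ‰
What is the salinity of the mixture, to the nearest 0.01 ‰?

86.67 ‰

By conservation of dissolved salt,
salt = 38,400×94.45 + 16,600×66 + 11,200×0.55 + 13,300×162.53 = 3,626,880 + 1,095,600 + 6,160 + 2,161,649 = 6,890,289
volume = 38,400 + 16,600 + 11,200 + 13,300 = 79,500 m³
S = 6,890,289 / 79,500 = 86.6703 ‰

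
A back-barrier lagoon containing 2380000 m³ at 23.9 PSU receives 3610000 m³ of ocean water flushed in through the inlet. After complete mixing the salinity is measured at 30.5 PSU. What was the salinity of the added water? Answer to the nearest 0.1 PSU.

Salt balance: 2,380,000×23.9 + 3,610,000×S = 5,990,000×30.5
56,882,000 + 3,610,000·S = 182,695,000
S = (182,695,000 − 56,882,000) / 3,610,000 = 34.8512 PSU

34.9 PSU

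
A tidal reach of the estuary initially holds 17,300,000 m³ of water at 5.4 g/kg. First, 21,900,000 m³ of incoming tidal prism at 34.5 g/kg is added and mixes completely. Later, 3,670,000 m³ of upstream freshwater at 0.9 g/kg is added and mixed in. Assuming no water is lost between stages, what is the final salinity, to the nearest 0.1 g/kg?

19.9 g/kg

Weighted by volume,
Initial salt = 17,300,000×5.4 = 93,420,000
After stage 1: salt = 93,420,000 + 21,900,000×34.5 = 848,970,000; volume = 39,200,000 m³; S = 21.657 g/kg
After stage 2: salt = 848,970,000 + 3,670,000×0.9 = 852,273,000; volume = 42,870,000 m³
S = 852,273,000 / 42,870,000 = 19.8804 g/kg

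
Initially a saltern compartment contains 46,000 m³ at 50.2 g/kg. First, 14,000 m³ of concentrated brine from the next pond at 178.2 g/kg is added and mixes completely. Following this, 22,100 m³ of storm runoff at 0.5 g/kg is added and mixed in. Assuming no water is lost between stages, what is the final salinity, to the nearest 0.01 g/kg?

Total salt / total volume:
Initial salt = 46,000×50.2 = 2,309,200
After stage 1: salt = 2,309,200 + 14,000×178.2 = 4,804,000; volume = 60,000 m³; S = 80.067 g/kg
After stage 2: salt = 4,804,000 + 22,100×0.5 = 4,815,050; volume = 82,100 m³
S = 4,815,050 / 82,100 = 58.6486 g/kg

58.65 g/kg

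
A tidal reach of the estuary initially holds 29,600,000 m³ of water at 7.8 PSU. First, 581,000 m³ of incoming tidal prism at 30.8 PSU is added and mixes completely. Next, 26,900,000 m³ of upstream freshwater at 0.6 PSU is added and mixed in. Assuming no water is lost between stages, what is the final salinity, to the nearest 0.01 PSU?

4.64 PSU

Conserving salt mass:
Initial salt = 29,600,000×7.8 = 230,880,000
After stage 1: salt = 230,880,000 + 581,000×30.8 = 248,774,800; volume = 30,181,000 m³; S = 8.243 PSU
After stage 2: salt = 248,774,800 + 26,900,000×0.6 = 264,914,800; volume = 57,081,000 m³
S = 264,914,800 / 57,081,000 = 4.641 PSU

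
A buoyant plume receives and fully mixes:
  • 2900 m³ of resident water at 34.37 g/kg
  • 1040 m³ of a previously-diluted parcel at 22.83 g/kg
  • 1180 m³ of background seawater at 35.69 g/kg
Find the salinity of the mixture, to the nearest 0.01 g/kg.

Salt balance:
salt = 2,900×34.37 + 1,040×22.83 + 1,180×35.69 = 99,673 + 23,743.2 + 42,114.2 = 165,530.4
volume = 2,900 + 1,040 + 1,180 = 5,120 m³
S = 165,530.4 / 5,120 = 32.3302 g/kg

32.33 g/kg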